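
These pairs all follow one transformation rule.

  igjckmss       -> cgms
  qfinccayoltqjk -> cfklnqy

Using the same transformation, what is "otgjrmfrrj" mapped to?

jjmrt

The transformation: keep every other character starting from the second (positions 2nd, 4th, 6th, ...), then sort the characters into alphabetical order.
Doing the same to "otgjrmfrrj": "jjmrt".
(Check on "igjckmss": → "gcms" → "cgms" ✓)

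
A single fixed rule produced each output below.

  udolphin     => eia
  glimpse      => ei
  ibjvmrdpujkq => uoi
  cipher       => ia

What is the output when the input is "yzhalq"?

In each case the input is transformed by: shift every letter 7 places backward in the alphabet (wrapping around), then keep only the vowels.
Applying that to "yzhalq" gives "ae".

ae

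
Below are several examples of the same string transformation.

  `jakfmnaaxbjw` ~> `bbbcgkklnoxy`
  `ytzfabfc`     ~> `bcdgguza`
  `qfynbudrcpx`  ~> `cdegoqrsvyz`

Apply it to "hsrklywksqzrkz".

Looking at the pairs, the operation is to sort the characters into alphabetical order, then shift every letter 1 place forward in the alphabet (wrapping around).
Starting from "hsrklywksqzrkz": after the first operation, "hkkklqrrsswyzz"; after the second, "illlmrssttxzaa".

illlmrssttxzaa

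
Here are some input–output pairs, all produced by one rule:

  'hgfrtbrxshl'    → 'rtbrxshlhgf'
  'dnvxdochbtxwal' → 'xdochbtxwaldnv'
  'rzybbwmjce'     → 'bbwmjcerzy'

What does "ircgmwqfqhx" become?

What's happening: move the first 3 characters to the end (rotate left by 3).
Doing the same to "ircgmwqfqhx": "gmwqfqhxirc".

gmwqfqhxirc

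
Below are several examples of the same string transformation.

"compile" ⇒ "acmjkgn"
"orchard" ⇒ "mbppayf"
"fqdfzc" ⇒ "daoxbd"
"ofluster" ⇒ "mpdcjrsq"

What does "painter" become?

npycgrl

The transformation: shift every letter 2 places backward in the alphabet (wrapping around), then take characters alternately from the front and the back (1st, last, 2nd, 2nd-last, ...).
For "painter", step one produces "nyglrcp"; step two turns that into "npycgrl".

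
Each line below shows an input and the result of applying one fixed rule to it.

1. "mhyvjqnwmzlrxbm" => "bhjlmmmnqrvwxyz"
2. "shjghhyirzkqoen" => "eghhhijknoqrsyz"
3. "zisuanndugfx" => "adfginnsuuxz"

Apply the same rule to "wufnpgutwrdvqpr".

In each case the input is transformed by: sort the characters into alphabetical order.
For "wufnpgutwrdvqpr" the result is "dfgnppqrrtuuvww".

dfgnppqrrtuuvww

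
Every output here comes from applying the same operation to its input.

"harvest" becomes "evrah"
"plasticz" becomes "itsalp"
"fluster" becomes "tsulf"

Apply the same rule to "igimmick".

In each case the input is transformed by: delete the last 2 characters, then reverse the string.
"igimmick" → "igimmi" → "immigi".
(Check on "harvest": → "harve" → "evrah" ✓)

immigi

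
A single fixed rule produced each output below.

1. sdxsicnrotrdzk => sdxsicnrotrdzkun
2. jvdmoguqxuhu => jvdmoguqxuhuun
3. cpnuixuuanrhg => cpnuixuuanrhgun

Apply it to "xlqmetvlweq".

Looking at the pairs, the operation is to append "un".
So "xlqmetvlweq" becomes "xlqmetvlwequn".

xlqmetvlwequn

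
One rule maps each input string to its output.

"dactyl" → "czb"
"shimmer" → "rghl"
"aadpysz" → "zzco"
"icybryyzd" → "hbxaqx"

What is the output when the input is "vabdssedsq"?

uzacrrd

The pattern: delete the last 3 characters, then shift every letter 1 place backward in the alphabet (wrapping around).
"vabdssedsq" → "vabdsse" → "uzacrrd".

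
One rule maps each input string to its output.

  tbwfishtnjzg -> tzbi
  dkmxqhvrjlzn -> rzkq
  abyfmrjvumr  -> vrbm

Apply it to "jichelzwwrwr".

wwie

The rule is to keep one character in every 3, starting at position 2 (positions 2nd, 5th, 8th, ...), then swap the front and back halves of the string.
"jichelzwwrwr" → "ieww" → "wwie".
(Check on "tbwfishtnjzg": → "bitz" → "tzbi" ✓)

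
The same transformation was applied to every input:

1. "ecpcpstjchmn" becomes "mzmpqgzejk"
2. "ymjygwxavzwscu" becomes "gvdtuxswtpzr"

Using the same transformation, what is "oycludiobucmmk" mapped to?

Rule — shift every letter 3 places backward in the alphabet (wrapping around), then delete the first 2 characters.
For "oycludiobucmmk", step one produces "lvziraflyrzjjh"; step two turns that into "ziraflyrzjjh".

ziraflyrzjjh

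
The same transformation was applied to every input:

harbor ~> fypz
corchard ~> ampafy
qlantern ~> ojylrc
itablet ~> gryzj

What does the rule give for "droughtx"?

Rule — delete the last 2 characters, then shift every letter 2 places backward in the alphabet (wrapping around).
Starting from "droughtx": after the first operation, "drough"; after the second, "bpmsef".
(Check on "itablet": → "itabl" → "gryzj" ✓)

bpmsef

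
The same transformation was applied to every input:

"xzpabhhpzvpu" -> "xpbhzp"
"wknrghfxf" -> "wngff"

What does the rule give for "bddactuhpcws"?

bdcupw

What's happening: keep every other character starting from the first (positions 1st, 3rd, 5th, ...).
So "bddactuhpcws" becomes "bdcupw".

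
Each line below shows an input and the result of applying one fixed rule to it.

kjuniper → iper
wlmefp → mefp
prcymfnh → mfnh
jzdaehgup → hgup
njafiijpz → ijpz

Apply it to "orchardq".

ardq

The transformation: keep only the last 4 characters.
So "orchardq" becomes "ardq".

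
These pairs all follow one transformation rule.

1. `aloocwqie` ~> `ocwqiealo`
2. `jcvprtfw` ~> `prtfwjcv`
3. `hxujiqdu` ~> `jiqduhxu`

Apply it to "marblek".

blekmar

What's happening: move the first 3 characters to the end (rotate left by 3).
Doing the same to "marblek": "blekmar".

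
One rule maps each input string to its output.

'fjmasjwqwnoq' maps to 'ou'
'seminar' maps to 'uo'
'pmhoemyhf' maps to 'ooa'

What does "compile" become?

eo

The rule is to shift every letter 2 places forward in the alphabet (wrapping around), then keep only the vowels.
On "compile" that produces "eo".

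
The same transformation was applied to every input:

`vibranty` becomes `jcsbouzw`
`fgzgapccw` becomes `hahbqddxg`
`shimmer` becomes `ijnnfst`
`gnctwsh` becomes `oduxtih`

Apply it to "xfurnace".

Looking at the pairs, the operation is to move the first character to the end, then shift every letter 1 place forward in the alphabet (wrapping around).
For "xfurnace" the result is "gvsobdfy".
(Check on "vibranty": → "ibrantyv" → "jcsbouzw" ✓)

gvsobdfy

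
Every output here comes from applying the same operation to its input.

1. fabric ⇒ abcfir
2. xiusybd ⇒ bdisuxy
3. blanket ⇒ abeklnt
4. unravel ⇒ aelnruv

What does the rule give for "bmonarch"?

In each case the input is transformed by: sort the characters into alphabetical order.
"bmonarch" → "abchmnor".

abchmnor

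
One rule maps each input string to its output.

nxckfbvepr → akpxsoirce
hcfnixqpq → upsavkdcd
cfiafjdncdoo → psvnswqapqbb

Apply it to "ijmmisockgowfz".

vwzzvfbpxtbjsm

What's happening: shift every letter 13 places forward in the alphabet (wrapping around) — i.e. ROT13.
For "ijmmisockgowfz" the result is "vwzzvfbpxtbjsm".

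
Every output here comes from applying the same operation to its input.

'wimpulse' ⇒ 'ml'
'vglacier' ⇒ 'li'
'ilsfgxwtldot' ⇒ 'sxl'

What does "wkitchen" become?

Each output is the input with this applied: delete the last character, then keep one character in every 3, starting at position 3 (positions 3rd, 6th, 9th, ...).
Working it through for "wkitchen": intermediate "wkitche", final "ih".
(Check on "ilsfgxwtldot": → "ilsfgxwtldo" → "sxl" ✓)

ih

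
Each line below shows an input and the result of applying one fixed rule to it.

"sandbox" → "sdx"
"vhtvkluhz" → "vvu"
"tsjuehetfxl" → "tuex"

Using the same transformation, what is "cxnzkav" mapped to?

The rule is to keep one character in every 3, starting at position 1 (positions 1st, 4th, 7th, ...).
"cxnzkav" → "czv".

czv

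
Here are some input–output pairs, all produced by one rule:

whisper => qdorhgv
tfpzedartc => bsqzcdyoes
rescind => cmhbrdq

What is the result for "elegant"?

smzfdkd

The rule is to shift every letter 1 place backward in the alphabet (wrapping around), then reverse the string.
So "elegant" becomes "smzfdkd".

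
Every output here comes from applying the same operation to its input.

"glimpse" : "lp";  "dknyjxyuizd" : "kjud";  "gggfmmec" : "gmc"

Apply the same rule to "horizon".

Each output is the input with this applied: keep one character in every 3, starting at position 2 (positions 2nd, 5th, 8th, ...).
Doing the same to "horizon": "oz".

oz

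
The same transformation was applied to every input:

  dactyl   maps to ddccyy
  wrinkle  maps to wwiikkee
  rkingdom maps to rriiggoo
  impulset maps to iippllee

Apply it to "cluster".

ccuuttrr

Looking at the pairs, the operation is to keep every other character starting from the first (positions 1st, 3rd, 5th, ...), then double every character.
For "cluster", step one produces "cutr"; step two turns that into "ccuuttrr".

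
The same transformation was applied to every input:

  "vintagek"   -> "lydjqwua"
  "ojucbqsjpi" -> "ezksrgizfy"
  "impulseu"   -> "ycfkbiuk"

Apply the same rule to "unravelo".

The rule is to shift every letter 10 places backward in the alphabet (wrapping around).
Applying that to "unravelo" gives "kdhqlube".

kdhqlube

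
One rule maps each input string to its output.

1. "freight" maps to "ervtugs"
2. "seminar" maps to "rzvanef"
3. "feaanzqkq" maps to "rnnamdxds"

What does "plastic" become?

ynfgvpc

What's happening: move the first character to the end, then shift every letter 13 places forward in the alphabet (wrapping around) — i.e. ROT13.
On "plastic": the first step gives "lasticp", and the second then gives "ynfgvpc".
(Check on "seminar": → "eminars" → "rzvanef" ✓)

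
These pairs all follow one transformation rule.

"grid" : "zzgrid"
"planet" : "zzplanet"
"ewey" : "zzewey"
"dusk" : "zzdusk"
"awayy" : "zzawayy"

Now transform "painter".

What's happening: prepend "zz".
For "painter" the result is "zzpainter".

zzpainter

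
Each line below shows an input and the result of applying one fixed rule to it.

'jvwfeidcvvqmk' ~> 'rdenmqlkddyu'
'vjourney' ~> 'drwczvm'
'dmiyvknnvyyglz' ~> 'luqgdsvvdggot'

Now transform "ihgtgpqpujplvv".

Each output is the input with this applied: shift every letter 8 places forward in the alphabet (wrapping around), then delete the last character.
For "ihgtgpqpujplvv", step one produces "qpoboxyxcrxtdd"; step two turns that into "qpoboxyxcrxtd".

qpoboxyxcrxtd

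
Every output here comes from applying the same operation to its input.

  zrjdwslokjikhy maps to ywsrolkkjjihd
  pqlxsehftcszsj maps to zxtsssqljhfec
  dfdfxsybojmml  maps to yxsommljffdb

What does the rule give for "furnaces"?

usrneca

The transformation: delete the first character, then sort the characters into reverse alphabetical order.
Working it through for "furnaces": intermediate "urnaces", final "usrneca".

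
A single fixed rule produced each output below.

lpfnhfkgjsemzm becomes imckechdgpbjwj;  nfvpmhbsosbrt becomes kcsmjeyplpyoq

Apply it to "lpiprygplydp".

The pattern: shift every letter 3 places backward in the alphabet (wrapping around).
So "lpiprygplydp" becomes "imfmovdmivam".

imfmovdmivam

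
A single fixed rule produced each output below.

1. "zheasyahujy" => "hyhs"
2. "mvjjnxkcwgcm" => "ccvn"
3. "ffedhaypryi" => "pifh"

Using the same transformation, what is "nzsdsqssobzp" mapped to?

szzs

In each case the input is transformed by: keep one character in every 3, starting at position 2 (positions 2nd, 5th, 8th, ...), then swap the front and back halves of the string.
For "nzsdsqssobzp", step one produces "zssz"; step two turns that into "szzs".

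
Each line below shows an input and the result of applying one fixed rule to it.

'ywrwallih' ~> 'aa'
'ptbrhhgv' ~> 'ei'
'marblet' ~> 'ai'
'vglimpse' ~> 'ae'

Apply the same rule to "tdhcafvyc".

The pattern: shift every letter 11 places backward in the alphabet (wrapping around), then keep only the vowels.
Starting from "tdhcafvyc": after the first operation, "iswrpuknr"; after the second, "iu".

iu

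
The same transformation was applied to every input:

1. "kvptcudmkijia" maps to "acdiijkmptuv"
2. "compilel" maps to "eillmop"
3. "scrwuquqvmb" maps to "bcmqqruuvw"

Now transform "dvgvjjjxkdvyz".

The rule is to delete the first character, then sort the characters into alphabetical order.
Applying both steps to "dvgvjjjxkdvyz": "vgvjjjxkdvyz", then "dgjjjkvvvxyz".
(Check on "scrwuquqvmb": → "crwuquqvmb" → "bcmqqruuvw" ✓)

dgjjjkvvvxyz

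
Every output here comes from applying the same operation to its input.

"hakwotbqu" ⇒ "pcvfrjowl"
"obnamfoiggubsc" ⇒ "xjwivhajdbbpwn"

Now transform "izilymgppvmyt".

odudgthbkkqht

The rule is to move the last character to the front, then shift every letter 5 places backward in the alphabet (wrapping around).
On "izilymgppvmyt": the first step gives "tizilymgppvmy", and the second then gives "odudgthbkkqht".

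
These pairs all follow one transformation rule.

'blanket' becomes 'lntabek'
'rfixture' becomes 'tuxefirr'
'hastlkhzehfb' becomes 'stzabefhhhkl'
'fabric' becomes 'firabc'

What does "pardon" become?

opradn

What's happening: sort the characters into alphabetical order, then move the last 3 characters to the front (rotate right by 3).
On "pardon": the first step gives "adnopr", and the second then gives "opradn".
(Check on "blanket": → "abeklnt" → "lntabek" ✓)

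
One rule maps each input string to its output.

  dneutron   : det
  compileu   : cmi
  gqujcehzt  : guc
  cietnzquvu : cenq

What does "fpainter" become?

What's happening: delete the last 3 characters, then keep every other character starting from the first (positions 1st, 3rd, 5th, ...).
For "fpainter", step one produces "fpain"; step two turns that into "fan".

fan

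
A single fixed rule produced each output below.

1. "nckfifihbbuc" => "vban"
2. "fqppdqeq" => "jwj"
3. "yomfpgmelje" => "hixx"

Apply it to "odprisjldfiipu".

The rule is to shift every letter 7 places backward in the alphabet (wrapping around), then keep one character in every 3, starting at position 2 (positions 2nd, 5th, 8th, ...).
Applying both steps to "odprisjldfiipu": "hwikblcewybbin", then "wbebn".
(Check on "nckfifihbbuc": → "gvdybybauunv" → "vban" ✓)

wbebn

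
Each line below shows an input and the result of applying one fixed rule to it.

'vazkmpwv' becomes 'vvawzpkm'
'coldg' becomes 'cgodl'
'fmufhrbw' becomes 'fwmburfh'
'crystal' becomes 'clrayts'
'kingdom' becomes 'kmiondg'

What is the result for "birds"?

Rule — take characters alternately from the front and the back (1st, last, 2nd, 2nd-last, ...).
Doing the same to "birds": "bsidr".

bsidr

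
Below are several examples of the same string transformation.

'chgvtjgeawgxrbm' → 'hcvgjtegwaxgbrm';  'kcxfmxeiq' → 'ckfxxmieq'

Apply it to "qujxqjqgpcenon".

The rule is to swap each adjacent pair of characters (1↔2, 3↔4, ...).
Applying that to "qujxqjqgpcenon" gives "uqxjjqgqcpneno".

uqxjjqgqcpneno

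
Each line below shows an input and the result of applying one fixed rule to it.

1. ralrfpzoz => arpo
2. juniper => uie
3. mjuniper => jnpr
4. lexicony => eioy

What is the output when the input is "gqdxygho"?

qxgo

The pattern: keep every other character starting from the second (positions 2nd, 4th, 6th, ...).
Applying that to "gqdxygho" gives "qxgo".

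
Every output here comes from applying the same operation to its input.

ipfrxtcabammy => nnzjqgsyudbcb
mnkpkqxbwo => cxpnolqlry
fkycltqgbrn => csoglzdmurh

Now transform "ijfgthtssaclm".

dmnjkghuiuttb

Rule — shift every letter 1 place forward in the alphabet (wrapping around), then move the last 3 characters to the front (rotate right by 3).
"ijfgthtssaclm" → "dmnjkghuiuttb".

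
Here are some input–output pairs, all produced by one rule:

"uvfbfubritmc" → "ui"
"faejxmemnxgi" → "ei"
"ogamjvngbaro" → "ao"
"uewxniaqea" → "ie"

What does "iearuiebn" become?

What's happening: keep one character in every 3, starting at position 3 (positions 3rd, 6th, 9th, ...), then keep only the vowels.
On "iearuiebn": the first step gives "ain", and the second then gives "ai".

ai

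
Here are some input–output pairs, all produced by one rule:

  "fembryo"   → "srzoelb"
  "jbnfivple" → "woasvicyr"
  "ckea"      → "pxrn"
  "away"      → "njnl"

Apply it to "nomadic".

Each output is the input with this applied: shift every letter 13 places forward in the alphabet (wrapping around) — i.e. ROT13.
For "nomadic" the result is "abznqvp".

abznqvp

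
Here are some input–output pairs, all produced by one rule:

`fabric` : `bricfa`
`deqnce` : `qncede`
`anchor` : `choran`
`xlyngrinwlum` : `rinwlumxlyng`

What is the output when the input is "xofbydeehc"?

ydeehcxofb

The transformation: move the last character to the front, then swap the front and back halves of the string.
Applying both steps to "xofbydeehc": "cxofbydeeh", then "ydeehcxofb".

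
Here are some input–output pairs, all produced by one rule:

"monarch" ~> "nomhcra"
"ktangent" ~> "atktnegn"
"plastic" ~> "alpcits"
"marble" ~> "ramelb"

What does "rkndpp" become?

nkrppd

Each output is the input with this applied: reverse the string, then move the last 3 characters to the front (rotate right by 3).
"rkndpp" → "ppdnkr" → "nkrppd".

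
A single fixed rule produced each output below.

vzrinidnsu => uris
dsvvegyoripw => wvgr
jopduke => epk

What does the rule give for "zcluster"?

rlt

Rule — move the last character to the front, then keep one character in every 3, starting at position 1 (positions 1st, 4th, 7th, ...).
Working it through for "zcluster": intermediate "rzcluste", final "rlt".
(Check on "vzrinidnsu": → "uvzrinidns" → "uris" ✓)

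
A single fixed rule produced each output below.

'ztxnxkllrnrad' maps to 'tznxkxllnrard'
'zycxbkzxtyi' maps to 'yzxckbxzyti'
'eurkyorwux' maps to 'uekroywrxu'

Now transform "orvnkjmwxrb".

ronvjkwmrxb

What's happening: swap each adjacent pair of characters (1↔2, 3↔4, ...).
On "orvnkjmwxrb" that produces "ronvjkwmrxb".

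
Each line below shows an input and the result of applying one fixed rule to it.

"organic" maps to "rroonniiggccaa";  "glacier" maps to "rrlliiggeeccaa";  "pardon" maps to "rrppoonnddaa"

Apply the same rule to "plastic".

ttsspplliiccaa

The rule is to double every character, then sort the characters into reverse alphabetical order.
On "plastic": the first step gives "ppllaassttiicc", and the second then gives "ttsspplliiccaa".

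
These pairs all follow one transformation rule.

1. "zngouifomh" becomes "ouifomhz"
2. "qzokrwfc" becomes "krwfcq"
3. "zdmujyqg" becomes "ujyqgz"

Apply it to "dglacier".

In each case the input is transformed by: move the first 3 characters to the end (rotate left by 3), then delete the last 2 characters.
Starting from "dglacier": after the first operation, "acierdgl"; after the second, "acierd".

acierd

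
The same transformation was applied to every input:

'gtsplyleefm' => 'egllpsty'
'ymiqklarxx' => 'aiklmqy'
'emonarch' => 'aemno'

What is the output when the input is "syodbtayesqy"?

Looking at the pairs, the operation is to delete the last 3 characters, then sort the characters into alphabetical order.
Applying that to "syodbtayesqy" gives "abdeostyy".

abdeostyy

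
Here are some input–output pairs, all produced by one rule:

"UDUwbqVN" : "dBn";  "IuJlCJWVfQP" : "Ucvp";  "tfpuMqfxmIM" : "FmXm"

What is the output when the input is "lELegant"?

eGT

Each output is the input with this applied: flip the case of every letter, then keep one character in every 3, starting at position 2 (positions 2nd, 5th, 8th, ...).
On "lELegant": the first step gives "LelEGANT", and the second then gives "eGT".
(Check on "tfpuMqfxmIM": → "TFPUmQFXMim" → "FmXm" ✓)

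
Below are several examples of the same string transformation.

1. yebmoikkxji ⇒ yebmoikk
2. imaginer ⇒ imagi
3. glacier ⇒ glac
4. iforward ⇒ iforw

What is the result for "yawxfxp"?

yawx

In each case the input is transformed by: delete the last 3 characters.
On "yawxfxp" that produces "yawx".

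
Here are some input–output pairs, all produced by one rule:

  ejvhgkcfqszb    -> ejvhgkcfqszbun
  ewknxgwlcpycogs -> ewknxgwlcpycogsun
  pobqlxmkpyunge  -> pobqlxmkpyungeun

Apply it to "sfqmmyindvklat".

sfqmmyindvklatun

Looking at the pairs, the operation is to append "un".
Doing the same to "sfqmmyindvklat": "sfqmmyindvklatun".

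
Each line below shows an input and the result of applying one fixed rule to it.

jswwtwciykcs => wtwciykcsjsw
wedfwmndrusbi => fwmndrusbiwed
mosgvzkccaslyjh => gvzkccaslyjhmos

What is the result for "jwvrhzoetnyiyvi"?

rhzoetnyiyvijwv

In each case the input is transformed by: move the first 3 characters to the end (rotate left by 3).
For "jwvrhzoetnyiyvi" the result is "rhzoetnyiyvijwv".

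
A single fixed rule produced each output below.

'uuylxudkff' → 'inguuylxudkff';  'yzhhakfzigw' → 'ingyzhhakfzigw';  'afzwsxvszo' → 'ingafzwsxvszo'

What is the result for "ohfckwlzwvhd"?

ingohfckwlzwvhd

Looking at the pairs, the operation is to prepend "ing".
Applying that to "ohfckwlzwvhd" gives "ingohfckwlzwvhd".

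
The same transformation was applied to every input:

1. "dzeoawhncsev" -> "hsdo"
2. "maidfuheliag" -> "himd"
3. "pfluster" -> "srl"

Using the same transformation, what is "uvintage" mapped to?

tei

The transformation: swap the front and back halves of the string, then keep one character in every 3, starting at position 1 (positions 1st, 4th, 7th, ...).
On "uvintage" that produces "tei".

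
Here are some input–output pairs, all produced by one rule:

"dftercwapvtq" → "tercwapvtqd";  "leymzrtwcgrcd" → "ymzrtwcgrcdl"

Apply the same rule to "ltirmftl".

irmftll

The rule is to move the first character to the end, then delete the first character.
Working it through for "ltirmftl": intermediate "tirmftll", final "irmftll".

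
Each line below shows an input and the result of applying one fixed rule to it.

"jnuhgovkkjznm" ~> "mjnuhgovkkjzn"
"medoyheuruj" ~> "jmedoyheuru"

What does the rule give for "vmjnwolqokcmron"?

nvmjnwolqokcmro

The transformation: move the last character to the front.
Applying that to "vmjnwolqokcmron" gives "nvmjnwolqokcmro".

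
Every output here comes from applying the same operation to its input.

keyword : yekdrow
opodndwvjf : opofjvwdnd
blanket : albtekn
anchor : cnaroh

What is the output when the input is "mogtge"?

gomegt

Looking at the pairs, the operation is to reverse the string, then move the last 3 characters to the front (rotate right by 3).
For "mogtge", step one produces "egtgom"; step two turns that into "gomegt".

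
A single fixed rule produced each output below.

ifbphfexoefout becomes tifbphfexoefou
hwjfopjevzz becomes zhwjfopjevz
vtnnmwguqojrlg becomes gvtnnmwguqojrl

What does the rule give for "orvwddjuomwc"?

What's happening: move the last character to the front.
"orvwddjuomwc" → "corvwddjuomw".

corvwddjuomw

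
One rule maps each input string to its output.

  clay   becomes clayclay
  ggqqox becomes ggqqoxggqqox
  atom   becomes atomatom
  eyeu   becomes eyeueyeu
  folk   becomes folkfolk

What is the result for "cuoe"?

Each output is the input with this applied: write the whole string twice.
Applying that to "cuoe" gives "cuoecuoe".

cuoecuoe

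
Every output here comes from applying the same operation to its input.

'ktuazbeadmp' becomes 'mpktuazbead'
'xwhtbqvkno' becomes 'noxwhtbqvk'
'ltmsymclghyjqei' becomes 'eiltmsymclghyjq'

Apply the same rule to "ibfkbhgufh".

In each case the input is transformed by: move the last 2 characters to the front (rotate right by 2).
On "ibfkbhgufh" that produces "fhibfkbhgu".

fhibfkbhgu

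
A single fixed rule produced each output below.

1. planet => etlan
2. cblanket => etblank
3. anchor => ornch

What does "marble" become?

learb

Rule — delete the first character, then move the last 2 characters to the front (rotate right by 2).
Working it through for "marble": intermediate "arble", final "learb".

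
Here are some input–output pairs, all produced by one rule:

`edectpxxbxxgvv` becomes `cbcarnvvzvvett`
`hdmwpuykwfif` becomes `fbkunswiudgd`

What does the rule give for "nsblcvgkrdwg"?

lqzjateipbue

The transformation: shift every letter 2 places backward in the alphabet (wrapping around).
Applying that to "nsblcvgkrdwg" gives "lqzjateipbue".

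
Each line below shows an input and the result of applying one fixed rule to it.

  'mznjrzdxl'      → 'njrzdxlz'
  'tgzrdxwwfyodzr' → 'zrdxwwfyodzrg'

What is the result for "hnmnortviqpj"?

Rule — delete the first character, then move the first character to the end.
"hnmnortviqpj" → "nmnortviqpj" → "mnortviqpjn".

mnortviqpjn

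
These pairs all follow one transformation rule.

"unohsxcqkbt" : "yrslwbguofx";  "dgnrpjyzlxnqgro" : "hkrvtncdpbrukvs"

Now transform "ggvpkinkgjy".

kkztomroknc

Rule — shift every letter 4 places forward in the alphabet (wrapping around).
Applying that to "ggvpkinkgjy" gives "kkztomroknc".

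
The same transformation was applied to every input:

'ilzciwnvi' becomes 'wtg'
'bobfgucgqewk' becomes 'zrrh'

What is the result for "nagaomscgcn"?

The rule is to keep one character in every 3, starting at position 2 (positions 2nd, 5th, 8th, ...), then shift every letter 11 places forward in the alphabet (wrapping around).
Working it through for "nagaomscgcn": intermediate "aocn", final "lzny".
(Check on "bobfgucgqewk": → "oggw" → "zrrh" ✓)

lzny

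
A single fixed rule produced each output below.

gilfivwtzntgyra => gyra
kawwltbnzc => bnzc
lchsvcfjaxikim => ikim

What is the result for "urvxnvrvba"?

rvba

The transformation: keep only the last 4 characters.
For "urvxnvrvba" the result is "rvba".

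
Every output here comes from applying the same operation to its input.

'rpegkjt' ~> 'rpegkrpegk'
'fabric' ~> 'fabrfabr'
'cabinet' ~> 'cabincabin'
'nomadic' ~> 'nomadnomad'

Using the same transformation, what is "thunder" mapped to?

thundthund

Looking at the pairs, the operation is to delete the last 2 characters, then write the whole string twice.
"thunder" → "thundthund".
(Check on "fabric": → "fabr" → "fabrfabr" ✓)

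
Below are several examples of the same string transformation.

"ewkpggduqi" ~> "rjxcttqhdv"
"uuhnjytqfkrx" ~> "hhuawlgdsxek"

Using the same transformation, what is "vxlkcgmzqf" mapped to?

In each case the input is transformed by: shift every letter 13 places forward in the alphabet (wrapping around) — i.e. ROT13.
On "vxlkcgmzqf" that produces "ikyxptzmds".

ikyxptzmds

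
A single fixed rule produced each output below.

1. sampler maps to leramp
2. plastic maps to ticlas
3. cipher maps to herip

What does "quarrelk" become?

The rule is to delete the first character, then move the last 3 characters to the front (rotate right by 3).
Applying both steps to "quarrelk": "uarrelk", then "elkuarr".

elkuarr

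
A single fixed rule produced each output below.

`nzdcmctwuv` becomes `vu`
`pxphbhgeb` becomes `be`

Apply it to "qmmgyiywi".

iw

What's happening: reverse the string, then keep only the first 2 characters.
Working it through for "qmmgyiywi": intermediate "iwyiygmmq", final "iw".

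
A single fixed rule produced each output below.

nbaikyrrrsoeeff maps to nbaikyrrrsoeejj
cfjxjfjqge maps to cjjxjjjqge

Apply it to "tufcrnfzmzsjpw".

The pattern: replace every "f" with "j".
Applying that to "tufcrnfzmzsjpw" gives "tujcrnjzmzsjpw".

tujcrnjzmzsjpw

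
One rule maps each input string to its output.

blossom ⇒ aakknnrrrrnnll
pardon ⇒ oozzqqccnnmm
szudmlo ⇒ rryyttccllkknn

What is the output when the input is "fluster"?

eekkttrrssddqq

In each case the input is transformed by: double every character, then shift every letter 1 place backward in the alphabet (wrapping around).
For "fluster", step one produces "fflluusstteerr"; step two turns that into "eekkttrrssddqq".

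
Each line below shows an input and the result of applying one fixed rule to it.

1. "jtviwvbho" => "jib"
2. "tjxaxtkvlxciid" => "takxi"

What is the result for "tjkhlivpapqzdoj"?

What's happening: keep one character in every 3, starting at position 1 (positions 1st, 4th, 7th, ...).
Applying that to "tjkhlivpapqzdoj" gives "thvpd".

thvpd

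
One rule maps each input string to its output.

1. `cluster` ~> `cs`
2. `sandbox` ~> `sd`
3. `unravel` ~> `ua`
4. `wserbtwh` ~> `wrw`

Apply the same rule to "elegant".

eg

The rule is to move the last character to the front, then keep one character in every 3, starting at position 2 (positions 2nd, 5th, 8th, ...).
Applying both steps to "elegant": "telegan", then "eg".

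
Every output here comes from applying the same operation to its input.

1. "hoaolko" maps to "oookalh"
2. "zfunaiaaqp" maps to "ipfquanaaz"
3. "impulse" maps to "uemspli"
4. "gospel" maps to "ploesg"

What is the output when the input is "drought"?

Rule — take characters alternately from the front and the back (1st, last, 2nd, 2nd-last, ...), then swap the first and last characters.
"drought" → "dtrhogu" → "utrhogd".

utrhogd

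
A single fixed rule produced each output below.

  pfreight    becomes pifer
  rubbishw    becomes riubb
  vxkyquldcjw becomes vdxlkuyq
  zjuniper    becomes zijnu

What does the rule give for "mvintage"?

mtvni

The pattern: delete the last 3 characters, then take characters alternately from the front and the back (1st, last, 2nd, 2nd-last, ...).
"mvintage" → "mtvni".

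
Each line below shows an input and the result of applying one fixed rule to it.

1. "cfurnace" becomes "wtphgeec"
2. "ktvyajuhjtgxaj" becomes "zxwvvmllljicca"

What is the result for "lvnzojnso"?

xuqqppnlb

Rule — shift every letter 2 places forward in the alphabet (wrapping around), then sort the characters into reverse alphabetical order.
For "lvnzojnso", step one produces "nxpbqlpuq"; step two turns that into "xuqqppnlb".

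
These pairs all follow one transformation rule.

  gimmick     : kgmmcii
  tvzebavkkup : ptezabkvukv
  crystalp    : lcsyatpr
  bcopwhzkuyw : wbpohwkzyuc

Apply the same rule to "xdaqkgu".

The rule is to swap each adjacent pair of characters (1↔2, 3↔4, ...), then swap the first and last characters.
Starting from "xdaqkgu": after the first operation, "dxqagku"; after the second, "uxqagkd".
(Check on "crystalp": → "rcsyatpl" → "lcsyatpr" ✓)

uxqagkd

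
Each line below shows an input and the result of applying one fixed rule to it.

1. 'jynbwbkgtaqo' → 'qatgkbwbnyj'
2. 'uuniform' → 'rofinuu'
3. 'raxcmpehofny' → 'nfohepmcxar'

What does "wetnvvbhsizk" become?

Rule — delete the last character, then reverse the string.
Working it through for "wetnvvbhsizk": intermediate "wetnvvbhsiz", final "zishbvvntew".

zishbvvntew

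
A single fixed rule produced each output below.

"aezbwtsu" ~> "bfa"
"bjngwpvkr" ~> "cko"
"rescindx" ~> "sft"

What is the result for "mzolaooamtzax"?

nap

The pattern: shift every letter 1 place forward in the alphabet (wrapping around), then keep only the first 3 characters.
Applying both steps to "mzolaooamtzax": "napmbppbnuaby", then "nap".
(Check on "aezbwtsu": → "bfacxutv" → "bfa" ✓)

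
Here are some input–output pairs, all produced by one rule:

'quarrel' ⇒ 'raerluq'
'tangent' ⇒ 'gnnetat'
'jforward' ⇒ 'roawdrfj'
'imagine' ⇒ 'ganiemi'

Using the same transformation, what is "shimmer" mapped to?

miemrhs

The rule is to swap each adjacent pair of characters (1↔2, 3↔4, ...), then move the first 2 characters to the end (rotate left by 2).
For "shimmer", step one produces "hsmiemr"; step two turns that into "miemrhs".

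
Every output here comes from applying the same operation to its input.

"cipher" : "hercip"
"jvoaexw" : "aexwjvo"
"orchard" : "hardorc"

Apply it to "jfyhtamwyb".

Rule — move the first 3 characters to the end (rotate left by 3).
For "jfyhtamwyb" the result is "htamwybjfy".

htamwybjfy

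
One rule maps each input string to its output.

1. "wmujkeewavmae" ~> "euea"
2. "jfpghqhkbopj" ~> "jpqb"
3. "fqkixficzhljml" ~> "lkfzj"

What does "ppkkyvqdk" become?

The pattern: move the last 2 characters to the front (rotate right by 2), then keep one character in every 3, starting at position 2 (positions 2nd, 5th, 8th, ...).
On "ppkkyvqdk": the first step gives "dkppkkyvq", and the second then gives "kkv".

kkv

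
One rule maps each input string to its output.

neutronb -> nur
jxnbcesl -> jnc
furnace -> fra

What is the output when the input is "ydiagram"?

yig

Looking at the pairs, the operation is to delete the last 2 characters, then keep every other character starting from the first (positions 1st, 3rd, 5th, ...).
Working it through for "ydiagram": intermediate "ydiagr", final "yig".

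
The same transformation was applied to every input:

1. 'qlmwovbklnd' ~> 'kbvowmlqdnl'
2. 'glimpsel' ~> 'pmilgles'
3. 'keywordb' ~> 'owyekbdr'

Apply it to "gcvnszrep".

zsnvcgper

In each case the input is transformed by: move the last 3 characters to the front (rotate right by 3), then reverse the string.
For "gcvnszrep", step one produces "repgcvnsz"; step two turns that into "zsnvcgper".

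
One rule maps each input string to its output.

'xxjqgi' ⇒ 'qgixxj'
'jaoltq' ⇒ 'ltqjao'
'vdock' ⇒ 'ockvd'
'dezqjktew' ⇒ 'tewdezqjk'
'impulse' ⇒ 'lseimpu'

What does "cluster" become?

The pattern: move the last 3 characters to the front (rotate right by 3).
So "cluster" becomes "terclus".

terclus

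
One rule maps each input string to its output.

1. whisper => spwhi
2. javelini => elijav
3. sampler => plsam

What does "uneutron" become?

Rule — delete the last 2 characters, then move the first 3 characters to the end (rotate left by 3).
On "uneutron" that produces "utrune".
(Check on "javelini": → "javeli" → "elijav" ✓)

utrune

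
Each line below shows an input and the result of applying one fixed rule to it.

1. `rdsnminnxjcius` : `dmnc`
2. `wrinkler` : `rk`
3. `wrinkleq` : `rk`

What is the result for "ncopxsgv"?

cx

In each case the input is transformed by: keep one character in every 3, starting at position 2 (positions 2nd, 5th, 8th, ...), then delete the last character.
Working it through for "ncopxsgv": intermediate "cxv", final "cx".
(Check on "wrinkleq": → "rkq" → "rk" ✓)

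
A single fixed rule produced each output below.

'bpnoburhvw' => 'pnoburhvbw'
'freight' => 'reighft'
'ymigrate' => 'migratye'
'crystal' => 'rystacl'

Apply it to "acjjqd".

cjjqad

In each case the input is transformed by: swap the first and last characters, then move the first character to the end.
Working it through for "acjjqd": intermediate "dcjjqa", final "cjjqad".
(Check on "bpnoburhvw": → "wpnoburhvb" → "pnoburhvbw" ✓)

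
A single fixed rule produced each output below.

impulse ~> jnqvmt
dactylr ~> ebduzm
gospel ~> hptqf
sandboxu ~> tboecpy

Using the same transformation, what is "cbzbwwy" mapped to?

dcacxx

The rule is to delete the last character, then shift every letter 1 place forward in the alphabet (wrapping around).
On "cbzbwwy": the first step gives "cbzbww", and the second then gives "dcacxx".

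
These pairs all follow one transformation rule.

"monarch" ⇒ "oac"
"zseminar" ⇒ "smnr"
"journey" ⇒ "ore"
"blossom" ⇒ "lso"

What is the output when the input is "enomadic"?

nmdc

What's happening: keep every other character starting from the second (positions 2nd, 4th, 6th, ...).
Applying that to "enomadic" gives "nmdc".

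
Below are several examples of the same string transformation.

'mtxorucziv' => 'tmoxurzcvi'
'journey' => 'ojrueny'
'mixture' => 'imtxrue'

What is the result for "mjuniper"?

jmnupire

Rule — swap each adjacent pair of characters (1↔2, 3↔4, ...).
"mjuniper" → "jmnupire".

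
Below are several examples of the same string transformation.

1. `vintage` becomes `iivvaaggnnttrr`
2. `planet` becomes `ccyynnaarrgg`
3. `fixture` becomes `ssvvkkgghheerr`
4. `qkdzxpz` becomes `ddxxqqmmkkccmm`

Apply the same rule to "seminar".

Looking at the pairs, the operation is to shift every letter 13 places forward in the alphabet (wrapping around) — i.e. ROT13, then double every character.
Applying both steps to "seminar": "frzvane", then "ffrrzzvvaannee".

ffrrzzvvaannee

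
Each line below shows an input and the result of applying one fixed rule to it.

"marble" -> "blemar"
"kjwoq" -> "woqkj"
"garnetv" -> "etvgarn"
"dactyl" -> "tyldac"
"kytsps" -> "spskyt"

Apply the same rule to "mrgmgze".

What's happening: move the last 3 characters to the front (rotate right by 3).
On "mrgmgze" that produces "gzemrgm".

gzemrgm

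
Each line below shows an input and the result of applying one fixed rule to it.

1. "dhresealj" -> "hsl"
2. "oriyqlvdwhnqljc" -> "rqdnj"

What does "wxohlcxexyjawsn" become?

xlejs

Rule — keep one character in every 3, starting at position 2 (positions 2nd, 5th, 8th, ...).
For "wxohlcxexyjawsn" the result is "xlejs".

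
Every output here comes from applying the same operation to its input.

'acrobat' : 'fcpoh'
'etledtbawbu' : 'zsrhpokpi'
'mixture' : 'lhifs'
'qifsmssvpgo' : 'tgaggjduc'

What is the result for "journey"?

ifbsm

In each case the input is transformed by: delete the first 2 characters, then shift every letter 12 places backward in the alphabet (wrapping around).
On "journey": the first step gives "urney", and the second then gives "ifbsm".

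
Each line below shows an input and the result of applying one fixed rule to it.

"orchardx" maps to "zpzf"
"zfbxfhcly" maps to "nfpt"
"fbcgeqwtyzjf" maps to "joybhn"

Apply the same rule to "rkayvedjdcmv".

sgmrkd

What's happening: shift every letter 8 places forward in the alphabet (wrapping around), then keep every other character starting from the second (positions 2nd, 4th, 6th, ...).
Working it through for "rkayvedjdcmv": intermediate "zsigdmlrlkud", final "sgmrkd".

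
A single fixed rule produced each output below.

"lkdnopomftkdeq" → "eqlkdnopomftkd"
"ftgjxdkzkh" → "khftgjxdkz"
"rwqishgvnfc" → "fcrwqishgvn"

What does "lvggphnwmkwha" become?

Rule — move the last 2 characters to the front (rotate right by 2).
So "lvggphnwmkwha" becomes "halvggphnwmkw".

halvggphnwmkw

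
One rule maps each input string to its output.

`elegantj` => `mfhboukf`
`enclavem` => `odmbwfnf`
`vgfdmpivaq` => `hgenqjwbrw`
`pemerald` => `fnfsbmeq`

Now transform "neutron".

Each output is the input with this applied: shift every letter 1 place forward in the alphabet (wrapping around), then move the first character to the end.
Working it through for "neutron": intermediate "ofvuspo", final "fvuspoo".

fvuspoo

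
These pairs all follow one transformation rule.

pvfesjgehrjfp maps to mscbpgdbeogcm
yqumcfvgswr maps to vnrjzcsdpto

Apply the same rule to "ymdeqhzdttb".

vjabnewaqqy

Each output is the input with this applied: shift every letter 3 places backward in the alphabet (wrapping around).
Doing the same to "ymdeqhzdttb": "vjabnewaqqy".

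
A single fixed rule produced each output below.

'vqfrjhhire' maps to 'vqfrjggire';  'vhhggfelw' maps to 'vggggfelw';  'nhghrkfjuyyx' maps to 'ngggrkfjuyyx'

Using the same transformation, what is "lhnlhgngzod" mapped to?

lgnlggngzod

Each output is the input with this applied: replace every "h" with "g".
Doing the same to "lhnlhgngzod": "lgnlggngzod".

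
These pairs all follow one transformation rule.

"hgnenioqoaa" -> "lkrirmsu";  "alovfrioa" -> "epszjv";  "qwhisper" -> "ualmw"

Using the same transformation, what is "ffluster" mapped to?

jjpyw

The transformation: delete the last 3 characters, then shift every letter 4 places forward in the alphabet (wrapping around).
Working it through for "ffluster": intermediate "fflus", final "jjpyw".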